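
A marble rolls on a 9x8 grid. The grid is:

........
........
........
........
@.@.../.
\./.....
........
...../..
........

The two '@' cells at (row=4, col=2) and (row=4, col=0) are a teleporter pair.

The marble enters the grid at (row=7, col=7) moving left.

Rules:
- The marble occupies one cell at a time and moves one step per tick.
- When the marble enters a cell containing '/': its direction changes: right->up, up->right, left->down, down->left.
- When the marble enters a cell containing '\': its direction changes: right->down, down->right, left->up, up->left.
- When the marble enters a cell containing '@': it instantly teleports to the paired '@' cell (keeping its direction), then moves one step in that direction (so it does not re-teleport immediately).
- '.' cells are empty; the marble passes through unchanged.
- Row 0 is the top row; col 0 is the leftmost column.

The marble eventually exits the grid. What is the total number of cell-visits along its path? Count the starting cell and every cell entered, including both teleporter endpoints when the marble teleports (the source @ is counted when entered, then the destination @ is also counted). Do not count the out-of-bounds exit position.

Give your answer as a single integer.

Step 1: enter (7,7), '.' pass, move left to (7,6)
Step 2: enter (7,6), '.' pass, move left to (7,5)
Step 3: enter (7,5), '/' deflects left->down, move down to (8,5)
Step 4: enter (8,5), '.' pass, move down to (9,5)
Step 5: at (9,5) — EXIT via bottom edge, pos 5
Path length (cell visits): 4

Answer: 4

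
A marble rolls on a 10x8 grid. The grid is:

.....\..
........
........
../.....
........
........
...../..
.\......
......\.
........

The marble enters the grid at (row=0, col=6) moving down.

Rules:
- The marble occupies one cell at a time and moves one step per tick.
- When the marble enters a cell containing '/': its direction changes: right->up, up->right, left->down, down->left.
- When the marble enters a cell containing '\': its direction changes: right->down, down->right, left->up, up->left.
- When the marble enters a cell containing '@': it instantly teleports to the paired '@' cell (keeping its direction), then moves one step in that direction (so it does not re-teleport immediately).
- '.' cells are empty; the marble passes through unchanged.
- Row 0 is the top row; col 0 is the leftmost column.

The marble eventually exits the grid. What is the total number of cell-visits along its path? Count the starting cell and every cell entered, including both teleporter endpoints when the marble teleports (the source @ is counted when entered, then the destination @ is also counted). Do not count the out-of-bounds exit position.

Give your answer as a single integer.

Answer: 10

Derivation:
Step 1: enter (0,6), '.' pass, move down to (1,6)
Step 2: enter (1,6), '.' pass, move down to (2,6)
Step 3: enter (2,6), '.' pass, move down to (3,6)
Step 4: enter (3,6), '.' pass, move down to (4,6)
Step 5: enter (4,6), '.' pass, move down to (5,6)
Step 6: enter (5,6), '.' pass, move down to (6,6)
Step 7: enter (6,6), '.' pass, move down to (7,6)
Step 8: enter (7,6), '.' pass, move down to (8,6)
Step 9: enter (8,6), '\' deflects down->right, move right to (8,7)
Step 10: enter (8,7), '.' pass, move right to (8,8)
Step 11: at (8,8) — EXIT via right edge, pos 8
Path length (cell visits): 10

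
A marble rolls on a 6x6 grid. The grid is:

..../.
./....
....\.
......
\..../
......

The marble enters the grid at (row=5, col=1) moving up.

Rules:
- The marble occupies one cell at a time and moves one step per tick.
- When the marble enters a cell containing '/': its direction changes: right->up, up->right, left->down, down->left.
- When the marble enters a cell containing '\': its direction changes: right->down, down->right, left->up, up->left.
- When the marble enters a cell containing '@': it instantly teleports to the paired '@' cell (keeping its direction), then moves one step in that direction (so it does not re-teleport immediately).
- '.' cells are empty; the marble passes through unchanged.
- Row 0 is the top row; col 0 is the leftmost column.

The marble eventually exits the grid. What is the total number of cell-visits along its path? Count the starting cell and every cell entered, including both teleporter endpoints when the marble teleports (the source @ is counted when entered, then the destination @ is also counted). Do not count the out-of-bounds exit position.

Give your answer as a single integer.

Answer: 9

Derivation:
Step 1: enter (5,1), '.' pass, move up to (4,1)
Step 2: enter (4,1), '.' pass, move up to (3,1)
Step 3: enter (3,1), '.' pass, move up to (2,1)
Step 4: enter (2,1), '.' pass, move up to (1,1)
Step 5: enter (1,1), '/' deflects up->right, move right to (1,2)
Step 6: enter (1,2), '.' pass, move right to (1,3)
Step 7: enter (1,3), '.' pass, move right to (1,4)
Step 8: enter (1,4), '.' pass, move right to (1,5)
Step 9: enter (1,5), '.' pass, move right to (1,6)
Step 10: at (1,6) — EXIT via right edge, pos 1
Path length (cell visits): 9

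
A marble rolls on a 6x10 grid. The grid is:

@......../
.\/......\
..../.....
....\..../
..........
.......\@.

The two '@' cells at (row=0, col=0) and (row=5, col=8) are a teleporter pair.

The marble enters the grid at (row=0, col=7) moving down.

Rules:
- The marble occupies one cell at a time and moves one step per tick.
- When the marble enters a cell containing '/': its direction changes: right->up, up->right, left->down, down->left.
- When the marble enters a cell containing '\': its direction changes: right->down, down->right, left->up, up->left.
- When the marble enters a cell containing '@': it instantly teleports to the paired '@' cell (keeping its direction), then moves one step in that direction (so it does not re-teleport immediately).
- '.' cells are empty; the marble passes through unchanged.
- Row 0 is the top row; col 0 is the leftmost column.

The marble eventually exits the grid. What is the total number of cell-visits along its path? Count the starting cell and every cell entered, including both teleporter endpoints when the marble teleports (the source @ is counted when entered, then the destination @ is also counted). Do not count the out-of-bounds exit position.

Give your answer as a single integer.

Answer: 17

Derivation:
Step 1: enter (0,7), '.' pass, move down to (1,7)
Step 2: enter (1,7), '.' pass, move down to (2,7)
Step 3: enter (2,7), '.' pass, move down to (3,7)
Step 4: enter (3,7), '.' pass, move down to (4,7)
Step 5: enter (4,7), '.' pass, move down to (5,7)
Step 6: enter (5,7), '\' deflects down->right, move right to (5,8)
Step 7: enter (5,8), '@' teleport (5,8)->(0,0), also enter (0,0), move right to (0,1)
Step 8: enter (0,1), '.' pass, move right to (0,2)
Step 9: enter (0,2), '.' pass, move right to (0,3)
Step 10: enter (0,3), '.' pass, move right to (0,4)
Step 11: enter (0,4), '.' pass, move right to (0,5)
Step 12: enter (0,5), '.' pass, move right to (0,6)
Step 13: enter (0,6), '.' pass, move right to (0,7)
Step 14: enter (0,7), '.' pass, move right to (0,8)
Step 15: enter (0,8), '.' pass, move right to (0,9)
Step 16: enter (0,9), '/' deflects right->up, move up to (-1,9)
Step 17: at (-1,9) — EXIT via top edge, pos 9
Path length (cell visits): 17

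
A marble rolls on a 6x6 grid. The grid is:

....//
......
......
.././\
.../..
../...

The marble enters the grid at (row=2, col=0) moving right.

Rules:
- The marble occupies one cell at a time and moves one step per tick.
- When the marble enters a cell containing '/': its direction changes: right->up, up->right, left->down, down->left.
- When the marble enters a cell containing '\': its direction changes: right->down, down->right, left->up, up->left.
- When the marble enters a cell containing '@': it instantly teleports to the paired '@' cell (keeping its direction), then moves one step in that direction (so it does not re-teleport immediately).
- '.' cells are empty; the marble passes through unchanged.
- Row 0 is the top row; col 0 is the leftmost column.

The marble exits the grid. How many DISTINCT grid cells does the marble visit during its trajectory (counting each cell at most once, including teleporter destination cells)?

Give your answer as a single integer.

Answer: 6

Derivation:
Step 1: enter (2,0), '.' pass, move right to (2,1)
Step 2: enter (2,1), '.' pass, move right to (2,2)
Step 3: enter (2,2), '.' pass, move right to (2,3)
Step 4: enter (2,3), '.' pass, move right to (2,4)
Step 5: enter (2,4), '.' pass, move right to (2,5)
Step 6: enter (2,5), '.' pass, move right to (2,6)
Step 7: at (2,6) — EXIT via right edge, pos 2
Distinct cells visited: 6 (path length 6)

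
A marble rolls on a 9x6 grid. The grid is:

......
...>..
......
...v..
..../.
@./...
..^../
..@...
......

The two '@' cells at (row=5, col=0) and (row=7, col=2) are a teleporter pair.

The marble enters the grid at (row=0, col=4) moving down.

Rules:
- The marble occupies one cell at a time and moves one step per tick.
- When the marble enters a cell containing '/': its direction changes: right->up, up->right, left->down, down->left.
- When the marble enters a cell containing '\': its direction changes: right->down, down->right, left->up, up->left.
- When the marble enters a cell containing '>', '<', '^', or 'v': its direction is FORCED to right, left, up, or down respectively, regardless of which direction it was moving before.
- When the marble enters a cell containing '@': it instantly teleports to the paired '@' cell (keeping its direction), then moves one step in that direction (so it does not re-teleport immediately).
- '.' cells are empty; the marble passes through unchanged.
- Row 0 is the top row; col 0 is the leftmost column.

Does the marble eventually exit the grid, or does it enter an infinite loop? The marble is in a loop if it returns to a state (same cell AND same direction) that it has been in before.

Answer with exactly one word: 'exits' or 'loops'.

Step 1: enter (0,4), '.' pass, move down to (1,4)
Step 2: enter (1,4), '.' pass, move down to (2,4)
Step 3: enter (2,4), '.' pass, move down to (3,4)
Step 4: enter (3,4), '.' pass, move down to (4,4)
Step 5: enter (4,4), '/' deflects down->left, move left to (4,3)
Step 6: enter (4,3), '.' pass, move left to (4,2)
Step 7: enter (4,2), '.' pass, move left to (4,1)
Step 8: enter (4,1), '.' pass, move left to (4,0)
Step 9: enter (4,0), '.' pass, move left to (4,-1)
Step 10: at (4,-1) — EXIT via left edge, pos 4

Answer: exits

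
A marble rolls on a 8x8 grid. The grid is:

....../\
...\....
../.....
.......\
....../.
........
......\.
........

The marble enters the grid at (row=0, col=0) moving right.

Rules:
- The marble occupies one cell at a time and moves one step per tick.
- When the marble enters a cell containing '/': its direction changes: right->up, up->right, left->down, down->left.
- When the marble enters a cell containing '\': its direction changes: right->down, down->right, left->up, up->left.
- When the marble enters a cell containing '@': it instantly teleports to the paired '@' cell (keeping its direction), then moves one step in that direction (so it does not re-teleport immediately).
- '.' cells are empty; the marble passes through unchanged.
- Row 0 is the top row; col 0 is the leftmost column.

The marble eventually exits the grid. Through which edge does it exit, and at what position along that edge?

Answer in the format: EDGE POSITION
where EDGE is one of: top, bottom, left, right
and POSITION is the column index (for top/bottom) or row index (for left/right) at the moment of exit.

Step 1: enter (0,0), '.' pass, move right to (0,1)
Step 2: enter (0,1), '.' pass, move right to (0,2)
Step 3: enter (0,2), '.' pass, move right to (0,3)
Step 4: enter (0,3), '.' pass, move right to (0,4)
Step 5: enter (0,4), '.' pass, move right to (0,5)
Step 6: enter (0,5), '.' pass, move right to (0,6)
Step 7: enter (0,6), '/' deflects right->up, move up to (-1,6)
Step 8: at (-1,6) — EXIT via top edge, pos 6

Answer: top 6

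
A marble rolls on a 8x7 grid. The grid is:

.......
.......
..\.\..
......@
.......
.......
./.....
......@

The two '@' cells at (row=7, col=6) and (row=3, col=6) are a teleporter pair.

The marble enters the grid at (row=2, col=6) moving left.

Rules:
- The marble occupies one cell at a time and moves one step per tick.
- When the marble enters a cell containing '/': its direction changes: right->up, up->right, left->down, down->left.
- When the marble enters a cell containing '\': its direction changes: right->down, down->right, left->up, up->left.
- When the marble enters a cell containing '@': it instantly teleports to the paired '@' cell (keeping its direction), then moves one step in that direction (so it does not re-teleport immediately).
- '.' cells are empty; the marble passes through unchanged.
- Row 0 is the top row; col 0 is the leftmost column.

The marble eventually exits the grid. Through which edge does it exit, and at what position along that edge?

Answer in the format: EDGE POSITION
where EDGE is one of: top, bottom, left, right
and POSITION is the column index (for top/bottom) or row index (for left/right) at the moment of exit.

Answer: top 4

Derivation:
Step 1: enter (2,6), '.' pass, move left to (2,5)
Step 2: enter (2,5), '.' pass, move left to (2,4)
Step 3: enter (2,4), '\' deflects left->up, move up to (1,4)
Step 4: enter (1,4), '.' pass, move up to (0,4)
Step 5: enter (0,4), '.' pass, move up to (-1,4)
Step 6: at (-1,4) — EXIT via top edge, pos 4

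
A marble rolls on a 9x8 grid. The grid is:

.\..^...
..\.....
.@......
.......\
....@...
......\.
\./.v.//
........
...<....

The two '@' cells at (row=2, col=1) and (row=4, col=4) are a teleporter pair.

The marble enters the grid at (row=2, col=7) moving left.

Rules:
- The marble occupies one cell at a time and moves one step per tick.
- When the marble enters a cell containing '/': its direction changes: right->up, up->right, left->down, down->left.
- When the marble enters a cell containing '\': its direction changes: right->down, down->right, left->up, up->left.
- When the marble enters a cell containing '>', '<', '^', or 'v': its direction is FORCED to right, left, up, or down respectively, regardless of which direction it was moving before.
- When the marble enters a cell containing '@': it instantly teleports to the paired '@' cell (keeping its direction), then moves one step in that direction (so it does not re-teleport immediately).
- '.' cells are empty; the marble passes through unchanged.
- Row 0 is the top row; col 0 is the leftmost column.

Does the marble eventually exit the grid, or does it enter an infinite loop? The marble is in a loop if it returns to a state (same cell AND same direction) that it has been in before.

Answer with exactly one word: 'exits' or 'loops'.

Answer: exits

Derivation:
Step 1: enter (2,7), '.' pass, move left to (2,6)
Step 2: enter (2,6), '.' pass, move left to (2,5)
Step 3: enter (2,5), '.' pass, move left to (2,4)
Step 4: enter (2,4), '.' pass, move left to (2,3)
Step 5: enter (2,3), '.' pass, move left to (2,2)
Step 6: enter (2,2), '.' pass, move left to (2,1)
Step 7: enter (2,1), '@' teleport (2,1)->(4,4), also enter (4,4), move left to (4,3)
Step 8: enter (4,3), '.' pass, move left to (4,2)
Step 9: enter (4,2), '.' pass, move left to (4,1)
Step 10: enter (4,1), '.' pass, move left to (4,0)
Step 11: enter (4,0), '.' pass, move left to (4,-1)
Step 12: at (4,-1) — EXIT via left edge, pos 4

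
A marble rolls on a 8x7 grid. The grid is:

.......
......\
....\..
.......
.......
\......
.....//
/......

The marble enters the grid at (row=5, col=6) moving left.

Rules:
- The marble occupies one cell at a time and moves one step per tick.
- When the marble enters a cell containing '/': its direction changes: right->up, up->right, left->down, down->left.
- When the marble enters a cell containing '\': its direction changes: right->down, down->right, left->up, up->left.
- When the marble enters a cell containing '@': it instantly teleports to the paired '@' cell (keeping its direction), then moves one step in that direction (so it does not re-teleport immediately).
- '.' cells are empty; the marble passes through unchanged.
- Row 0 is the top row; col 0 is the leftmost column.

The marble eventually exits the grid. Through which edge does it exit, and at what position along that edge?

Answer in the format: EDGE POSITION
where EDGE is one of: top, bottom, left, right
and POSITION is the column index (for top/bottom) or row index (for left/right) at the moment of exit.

Step 1: enter (5,6), '.' pass, move left to (5,5)
Step 2: enter (5,5), '.' pass, move left to (5,4)
Step 3: enter (5,4), '.' pass, move left to (5,3)
Step 4: enter (5,3), '.' pass, move left to (5,2)
Step 5: enter (5,2), '.' pass, move left to (5,1)
Step 6: enter (5,1), '.' pass, move left to (5,0)
Step 7: enter (5,0), '\' deflects left->up, move up to (4,0)
Step 8: enter (4,0), '.' pass, move up to (3,0)
Step 9: enter (3,0), '.' pass, move up to (2,0)
Step 10: enter (2,0), '.' pass, move up to (1,0)
Step 11: enter (1,0), '.' pass, move up to (0,0)
Step 12: enter (0,0), '.' pass, move up to (-1,0)
Step 13: at (-1,0) — EXIT via top edge, pos 0

Answer: top 0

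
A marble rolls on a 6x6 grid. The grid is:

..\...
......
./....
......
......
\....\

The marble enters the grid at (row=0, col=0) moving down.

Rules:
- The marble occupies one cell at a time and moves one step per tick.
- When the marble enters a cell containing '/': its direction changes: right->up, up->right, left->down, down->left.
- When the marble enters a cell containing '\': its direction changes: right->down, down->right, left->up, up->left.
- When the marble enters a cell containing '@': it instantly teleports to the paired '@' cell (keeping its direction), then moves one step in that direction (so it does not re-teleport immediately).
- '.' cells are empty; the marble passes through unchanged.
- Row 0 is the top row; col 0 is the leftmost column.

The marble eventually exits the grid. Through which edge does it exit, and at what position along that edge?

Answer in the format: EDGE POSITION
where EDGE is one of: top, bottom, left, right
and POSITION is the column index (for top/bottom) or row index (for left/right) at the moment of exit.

Step 1: enter (0,0), '.' pass, move down to (1,0)
Step 2: enter (1,0), '.' pass, move down to (2,0)
Step 3: enter (2,0), '.' pass, move down to (3,0)
Step 4: enter (3,0), '.' pass, move down to (4,0)
Step 5: enter (4,0), '.' pass, move down to (5,0)
Step 6: enter (5,0), '\' deflects down->right, move right to (5,1)
Step 7: enter (5,1), '.' pass, move right to (5,2)
Step 8: enter (5,2), '.' pass, move right to (5,3)
Step 9: enter (5,3), '.' pass, move right to (5,4)
Step 10: enter (5,4), '.' pass, move right to (5,5)
Step 11: enter (5,5), '\' deflects right->down, move down to (6,5)
Step 12: at (6,5) — EXIT via bottom edge, pos 5

Answer: bottom 5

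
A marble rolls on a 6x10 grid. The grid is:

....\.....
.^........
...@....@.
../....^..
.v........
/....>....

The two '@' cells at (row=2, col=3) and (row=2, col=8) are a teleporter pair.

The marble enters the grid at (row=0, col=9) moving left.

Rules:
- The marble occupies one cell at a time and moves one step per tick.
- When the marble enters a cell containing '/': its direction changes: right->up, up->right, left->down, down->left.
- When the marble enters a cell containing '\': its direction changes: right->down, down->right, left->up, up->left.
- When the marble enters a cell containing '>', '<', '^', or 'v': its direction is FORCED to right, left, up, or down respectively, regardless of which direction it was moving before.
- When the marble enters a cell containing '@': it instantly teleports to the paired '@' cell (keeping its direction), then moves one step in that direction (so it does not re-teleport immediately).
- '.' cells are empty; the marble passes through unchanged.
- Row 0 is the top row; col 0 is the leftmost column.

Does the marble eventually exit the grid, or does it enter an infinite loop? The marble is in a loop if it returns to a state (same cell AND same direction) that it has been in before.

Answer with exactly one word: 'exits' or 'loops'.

Answer: exits

Derivation:
Step 1: enter (0,9), '.' pass, move left to (0,8)
Step 2: enter (0,8), '.' pass, move left to (0,7)
Step 3: enter (0,7), '.' pass, move left to (0,6)
Step 4: enter (0,6), '.' pass, move left to (0,5)
Step 5: enter (0,5), '.' pass, move left to (0,4)
Step 6: enter (0,4), '\' deflects left->up, move up to (-1,4)
Step 7: at (-1,4) — EXIT via top edge, pos 4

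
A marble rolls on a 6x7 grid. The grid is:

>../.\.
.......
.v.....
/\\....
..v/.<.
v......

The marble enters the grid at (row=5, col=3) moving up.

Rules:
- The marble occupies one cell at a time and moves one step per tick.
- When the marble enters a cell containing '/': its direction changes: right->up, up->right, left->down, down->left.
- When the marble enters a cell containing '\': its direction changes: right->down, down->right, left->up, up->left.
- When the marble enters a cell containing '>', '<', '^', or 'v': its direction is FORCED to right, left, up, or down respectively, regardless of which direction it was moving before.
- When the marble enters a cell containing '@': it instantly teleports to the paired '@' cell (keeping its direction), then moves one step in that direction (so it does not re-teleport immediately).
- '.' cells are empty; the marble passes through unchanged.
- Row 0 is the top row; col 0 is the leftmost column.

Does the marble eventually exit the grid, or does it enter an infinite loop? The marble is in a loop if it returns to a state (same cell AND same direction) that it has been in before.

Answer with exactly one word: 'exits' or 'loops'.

Answer: exits

Derivation:
Step 1: enter (5,3), '.' pass, move up to (4,3)
Step 2: enter (4,3), '/' deflects up->right, move right to (4,4)
Step 3: enter (4,4), '.' pass, move right to (4,5)
Step 4: enter (4,5), '<' forces right->left, move left to (4,4)
Step 5: enter (4,4), '.' pass, move left to (4,3)
Step 6: enter (4,3), '/' deflects left->down, move down to (5,3)
Step 7: enter (5,3), '.' pass, move down to (6,3)
Step 8: at (6,3) — EXIT via bottom edge, pos 3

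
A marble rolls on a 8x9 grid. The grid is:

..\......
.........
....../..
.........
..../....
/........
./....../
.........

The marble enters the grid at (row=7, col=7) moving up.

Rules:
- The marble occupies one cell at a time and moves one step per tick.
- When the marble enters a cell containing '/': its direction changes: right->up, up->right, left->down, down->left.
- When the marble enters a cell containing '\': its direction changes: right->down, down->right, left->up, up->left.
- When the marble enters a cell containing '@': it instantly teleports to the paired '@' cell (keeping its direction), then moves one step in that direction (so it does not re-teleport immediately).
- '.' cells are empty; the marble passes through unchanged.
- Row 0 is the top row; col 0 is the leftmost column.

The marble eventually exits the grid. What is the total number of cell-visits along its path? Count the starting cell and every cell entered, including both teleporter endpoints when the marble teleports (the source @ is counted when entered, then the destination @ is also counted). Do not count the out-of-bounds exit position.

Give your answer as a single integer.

Answer: 8

Derivation:
Step 1: enter (7,7), '.' pass, move up to (6,7)
Step 2: enter (6,7), '.' pass, move up to (5,7)
Step 3: enter (5,7), '.' pass, move up to (4,7)
Step 4: enter (4,7), '.' pass, move up to (3,7)
Step 5: enter (3,7), '.' pass, move up to (2,7)
Step 6: enter (2,7), '.' pass, move up to (1,7)
Step 7: enter (1,7), '.' pass, move up to (0,7)
Step 8: enter (0,7), '.' pass, move up to (-1,7)
Step 9: at (-1,7) — EXIT via top edge, pos 7
Path length (cell visits): 8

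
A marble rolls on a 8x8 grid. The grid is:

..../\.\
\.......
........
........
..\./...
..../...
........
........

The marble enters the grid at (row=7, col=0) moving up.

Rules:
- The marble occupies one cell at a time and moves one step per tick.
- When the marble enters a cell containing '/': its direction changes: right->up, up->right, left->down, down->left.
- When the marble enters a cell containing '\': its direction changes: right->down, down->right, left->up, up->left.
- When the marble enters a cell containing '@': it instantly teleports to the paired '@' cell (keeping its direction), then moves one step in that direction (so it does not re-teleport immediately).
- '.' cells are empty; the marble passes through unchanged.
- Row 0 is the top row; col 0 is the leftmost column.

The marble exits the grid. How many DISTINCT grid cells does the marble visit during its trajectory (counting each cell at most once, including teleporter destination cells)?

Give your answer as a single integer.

Step 1: enter (7,0), '.' pass, move up to (6,0)
Step 2: enter (6,0), '.' pass, move up to (5,0)
Step 3: enter (5,0), '.' pass, move up to (4,0)
Step 4: enter (4,0), '.' pass, move up to (3,0)
Step 5: enter (3,0), '.' pass, move up to (2,0)
Step 6: enter (2,0), '.' pass, move up to (1,0)
Step 7: enter (1,0), '\' deflects up->left, move left to (1,-1)
Step 8: at (1,-1) — EXIT via left edge, pos 1
Distinct cells visited: 7 (path length 7)

Answer: 7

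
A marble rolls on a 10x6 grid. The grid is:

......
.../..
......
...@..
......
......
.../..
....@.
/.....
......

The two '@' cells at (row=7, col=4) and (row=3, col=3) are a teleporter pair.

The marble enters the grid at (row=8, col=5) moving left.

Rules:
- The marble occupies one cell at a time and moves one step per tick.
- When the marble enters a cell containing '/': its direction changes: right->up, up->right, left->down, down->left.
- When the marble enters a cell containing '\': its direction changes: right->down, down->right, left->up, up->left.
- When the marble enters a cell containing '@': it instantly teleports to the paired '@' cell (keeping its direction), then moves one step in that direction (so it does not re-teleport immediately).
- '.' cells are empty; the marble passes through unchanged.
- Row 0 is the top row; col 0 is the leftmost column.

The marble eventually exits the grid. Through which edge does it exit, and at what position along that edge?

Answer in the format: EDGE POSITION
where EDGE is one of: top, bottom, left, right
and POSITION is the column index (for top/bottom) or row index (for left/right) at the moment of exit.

Step 1: enter (8,5), '.' pass, move left to (8,4)
Step 2: enter (8,4), '.' pass, move left to (8,3)
Step 3: enter (8,3), '.' pass, move left to (8,2)
Step 4: enter (8,2), '.' pass, move left to (8,1)
Step 5: enter (8,1), '.' pass, move left to (8,0)
Step 6: enter (8,0), '/' deflects left->down, move down to (9,0)
Step 7: enter (9,0), '.' pass, move down to (10,0)
Step 8: at (10,0) — EXIT via bottom edge, pos 0

Answer: bottom 0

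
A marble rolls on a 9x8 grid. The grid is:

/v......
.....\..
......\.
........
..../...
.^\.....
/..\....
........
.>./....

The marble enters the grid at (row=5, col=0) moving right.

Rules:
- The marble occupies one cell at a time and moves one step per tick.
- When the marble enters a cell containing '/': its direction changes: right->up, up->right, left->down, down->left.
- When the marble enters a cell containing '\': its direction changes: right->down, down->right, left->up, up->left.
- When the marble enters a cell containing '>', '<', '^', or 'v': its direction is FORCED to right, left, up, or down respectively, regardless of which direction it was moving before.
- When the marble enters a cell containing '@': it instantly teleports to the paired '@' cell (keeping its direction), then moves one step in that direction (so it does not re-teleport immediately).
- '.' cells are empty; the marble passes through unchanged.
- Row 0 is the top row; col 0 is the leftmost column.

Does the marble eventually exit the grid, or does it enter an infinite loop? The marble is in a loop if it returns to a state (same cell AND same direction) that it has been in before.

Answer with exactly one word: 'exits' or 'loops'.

Answer: loops

Derivation:
Step 1: enter (5,0), '.' pass, move right to (5,1)
Step 2: enter (5,1), '^' forces right->up, move up to (4,1)
Step 3: enter (4,1), '.' pass, move up to (3,1)
Step 4: enter (3,1), '.' pass, move up to (2,1)
Step 5: enter (2,1), '.' pass, move up to (1,1)
Step 6: enter (1,1), '.' pass, move up to (0,1)
Step 7: enter (0,1), 'v' forces up->down, move down to (1,1)
Step 8: enter (1,1), '.' pass, move down to (2,1)
Step 9: enter (2,1), '.' pass, move down to (3,1)
Step 10: enter (3,1), '.' pass, move down to (4,1)
Step 11: enter (4,1), '.' pass, move down to (5,1)
Step 12: enter (5,1), '^' forces down->up, move up to (4,1)
Step 13: at (4,1) dir=up — LOOP DETECTED (seen before)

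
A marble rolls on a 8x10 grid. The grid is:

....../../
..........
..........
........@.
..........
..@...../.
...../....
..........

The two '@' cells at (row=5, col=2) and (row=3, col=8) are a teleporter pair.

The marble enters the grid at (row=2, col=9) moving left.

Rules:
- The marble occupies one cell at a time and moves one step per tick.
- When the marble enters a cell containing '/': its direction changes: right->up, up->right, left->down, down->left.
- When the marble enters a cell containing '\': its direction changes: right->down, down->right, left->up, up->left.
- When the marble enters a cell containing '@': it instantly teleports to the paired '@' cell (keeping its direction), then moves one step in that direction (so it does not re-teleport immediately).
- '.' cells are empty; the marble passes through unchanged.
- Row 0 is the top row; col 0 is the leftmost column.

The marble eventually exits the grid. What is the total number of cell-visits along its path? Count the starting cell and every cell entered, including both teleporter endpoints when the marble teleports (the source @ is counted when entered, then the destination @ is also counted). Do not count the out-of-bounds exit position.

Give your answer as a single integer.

Answer: 10

Derivation:
Step 1: enter (2,9), '.' pass, move left to (2,8)
Step 2: enter (2,8), '.' pass, move left to (2,7)
Step 3: enter (2,7), '.' pass, move left to (2,6)
Step 4: enter (2,6), '.' pass, move left to (2,5)
Step 5: enter (2,5), '.' pass, move left to (2,4)
Step 6: enter (2,4), '.' pass, move left to (2,3)
Step 7: enter (2,3), '.' pass, move left to (2,2)
Step 8: enter (2,2), '.' pass, move left to (2,1)
Step 9: enter (2,1), '.' pass, move left to (2,0)
Step 10: enter (2,0), '.' pass, move left to (2,-1)
Step 11: at (2,-1) — EXIT via left edge, pos 2
Path length (cell visits): 10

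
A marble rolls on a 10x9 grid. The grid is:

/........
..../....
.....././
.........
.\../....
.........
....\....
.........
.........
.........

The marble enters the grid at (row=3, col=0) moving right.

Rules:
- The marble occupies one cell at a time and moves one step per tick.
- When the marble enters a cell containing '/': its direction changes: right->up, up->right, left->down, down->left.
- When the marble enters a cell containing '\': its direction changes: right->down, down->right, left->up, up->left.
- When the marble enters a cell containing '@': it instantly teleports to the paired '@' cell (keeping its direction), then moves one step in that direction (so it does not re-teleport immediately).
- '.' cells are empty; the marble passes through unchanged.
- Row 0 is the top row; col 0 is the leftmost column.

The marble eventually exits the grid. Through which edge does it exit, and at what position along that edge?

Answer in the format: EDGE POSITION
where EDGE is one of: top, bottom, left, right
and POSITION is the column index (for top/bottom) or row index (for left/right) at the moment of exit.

Step 1: enter (3,0), '.' pass, move right to (3,1)
Step 2: enter (3,1), '.' pass, move right to (3,2)
Step 3: enter (3,2), '.' pass, move right to (3,3)
Step 4: enter (3,3), '.' pass, move right to (3,4)
Step 5: enter (3,4), '.' pass, move right to (3,5)
Step 6: enter (3,5), '.' pass, move right to (3,6)
Step 7: enter (3,6), '.' pass, move right to (3,7)
Step 8: enter (3,7), '.' pass, move right to (3,8)
Step 9: enter (3,8), '.' pass, move right to (3,9)
Step 10: at (3,9) — EXIT via right edge, pos 3

Answer: right 3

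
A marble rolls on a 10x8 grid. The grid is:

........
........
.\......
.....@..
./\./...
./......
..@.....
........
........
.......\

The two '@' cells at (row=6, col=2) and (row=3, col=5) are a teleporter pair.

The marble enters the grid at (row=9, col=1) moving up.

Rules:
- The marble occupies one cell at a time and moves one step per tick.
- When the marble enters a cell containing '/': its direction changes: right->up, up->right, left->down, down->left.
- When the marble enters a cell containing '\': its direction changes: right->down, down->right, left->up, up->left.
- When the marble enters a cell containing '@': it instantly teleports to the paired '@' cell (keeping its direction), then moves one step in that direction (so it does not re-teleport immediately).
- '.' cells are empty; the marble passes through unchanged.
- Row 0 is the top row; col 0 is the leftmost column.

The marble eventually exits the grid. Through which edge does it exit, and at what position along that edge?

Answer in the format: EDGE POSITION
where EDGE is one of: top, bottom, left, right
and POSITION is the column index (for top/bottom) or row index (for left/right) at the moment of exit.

Answer: right 5

Derivation:
Step 1: enter (9,1), '.' pass, move up to (8,1)
Step 2: enter (8,1), '.' pass, move up to (7,1)
Step 3: enter (7,1), '.' pass, move up to (6,1)
Step 4: enter (6,1), '.' pass, move up to (5,1)
Step 5: enter (5,1), '/' deflects up->right, move right to (5,2)
Step 6: enter (5,2), '.' pass, move right to (5,3)
Step 7: enter (5,3), '.' pass, move right to (5,4)
Step 8: enter (5,4), '.' pass, move right to (5,5)
Step 9: enter (5,5), '.' pass, move right to (5,6)
Step 10: enter (5,6), '.' pass, move right to (5,7)
Step 11: enter (5,7), '.' pass, move right to (5,8)
Step 12: at (5,8) — EXIT via right edge, pos 5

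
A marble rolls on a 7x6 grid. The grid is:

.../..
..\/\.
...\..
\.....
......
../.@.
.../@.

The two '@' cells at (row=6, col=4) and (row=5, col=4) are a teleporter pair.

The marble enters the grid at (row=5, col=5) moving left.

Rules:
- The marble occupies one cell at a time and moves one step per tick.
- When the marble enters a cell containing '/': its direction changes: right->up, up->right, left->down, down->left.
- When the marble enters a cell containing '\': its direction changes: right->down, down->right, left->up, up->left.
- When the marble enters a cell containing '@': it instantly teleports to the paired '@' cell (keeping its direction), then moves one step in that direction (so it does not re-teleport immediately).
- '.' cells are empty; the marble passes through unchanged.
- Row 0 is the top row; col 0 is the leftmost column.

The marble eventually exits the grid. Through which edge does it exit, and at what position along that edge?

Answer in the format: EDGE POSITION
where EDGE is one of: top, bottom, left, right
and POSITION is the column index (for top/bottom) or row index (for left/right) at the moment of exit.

Answer: bottom 3

Derivation:
Step 1: enter (5,5), '.' pass, move left to (5,4)
Step 2: enter (5,4), '@' teleport (5,4)->(6,4), also enter (6,4), move left to (6,3)
Step 3: enter (6,3), '/' deflects left->down, move down to (7,3)
Step 4: at (7,3) — EXIT via bottom edge, pos 3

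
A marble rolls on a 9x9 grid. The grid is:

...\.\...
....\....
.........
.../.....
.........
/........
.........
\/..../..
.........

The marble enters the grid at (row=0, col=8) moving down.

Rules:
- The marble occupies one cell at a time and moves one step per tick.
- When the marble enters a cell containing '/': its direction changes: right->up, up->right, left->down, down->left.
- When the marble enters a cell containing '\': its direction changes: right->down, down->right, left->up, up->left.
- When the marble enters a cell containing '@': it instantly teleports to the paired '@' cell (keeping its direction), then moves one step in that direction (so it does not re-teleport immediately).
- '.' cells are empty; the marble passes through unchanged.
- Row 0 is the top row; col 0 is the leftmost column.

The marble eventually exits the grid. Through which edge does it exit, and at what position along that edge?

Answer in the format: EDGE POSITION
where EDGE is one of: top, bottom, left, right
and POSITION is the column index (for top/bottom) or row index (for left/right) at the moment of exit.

Step 1: enter (0,8), '.' pass, move down to (1,8)
Step 2: enter (1,8), '.' pass, move down to (2,8)
Step 3: enter (2,8), '.' pass, move down to (3,8)
Step 4: enter (3,8), '.' pass, move down to (4,8)
Step 5: enter (4,8), '.' pass, move down to (5,8)
Step 6: enter (5,8), '.' pass, move down to (6,8)
Step 7: enter (6,8), '.' pass, move down to (7,8)
Step 8: enter (7,8), '.' pass, move down to (8,8)
Step 9: enter (8,8), '.' pass, move down to (9,8)
Step 10: at (9,8) — EXIT via bottom edge, pos 8

Answer: bottom 8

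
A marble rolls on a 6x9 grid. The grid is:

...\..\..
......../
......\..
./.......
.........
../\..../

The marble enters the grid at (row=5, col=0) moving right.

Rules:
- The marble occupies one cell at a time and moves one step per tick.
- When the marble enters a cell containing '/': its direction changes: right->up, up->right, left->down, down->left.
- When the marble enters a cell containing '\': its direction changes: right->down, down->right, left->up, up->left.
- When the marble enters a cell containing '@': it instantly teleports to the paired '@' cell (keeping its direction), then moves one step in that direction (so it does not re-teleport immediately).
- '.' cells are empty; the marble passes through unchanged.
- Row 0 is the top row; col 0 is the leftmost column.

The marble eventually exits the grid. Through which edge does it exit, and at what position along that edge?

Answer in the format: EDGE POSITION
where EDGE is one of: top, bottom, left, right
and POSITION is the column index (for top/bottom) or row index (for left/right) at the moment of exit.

Step 1: enter (5,0), '.' pass, move right to (5,1)
Step 2: enter (5,1), '.' pass, move right to (5,2)
Step 3: enter (5,2), '/' deflects right->up, move up to (4,2)
Step 4: enter (4,2), '.' pass, move up to (3,2)
Step 5: enter (3,2), '.' pass, move up to (2,2)
Step 6: enter (2,2), '.' pass, move up to (1,2)
Step 7: enter (1,2), '.' pass, move up to (0,2)
Step 8: enter (0,2), '.' pass, move up to (-1,2)
Step 9: at (-1,2) — EXIT via top edge, pos 2

Answer: top 2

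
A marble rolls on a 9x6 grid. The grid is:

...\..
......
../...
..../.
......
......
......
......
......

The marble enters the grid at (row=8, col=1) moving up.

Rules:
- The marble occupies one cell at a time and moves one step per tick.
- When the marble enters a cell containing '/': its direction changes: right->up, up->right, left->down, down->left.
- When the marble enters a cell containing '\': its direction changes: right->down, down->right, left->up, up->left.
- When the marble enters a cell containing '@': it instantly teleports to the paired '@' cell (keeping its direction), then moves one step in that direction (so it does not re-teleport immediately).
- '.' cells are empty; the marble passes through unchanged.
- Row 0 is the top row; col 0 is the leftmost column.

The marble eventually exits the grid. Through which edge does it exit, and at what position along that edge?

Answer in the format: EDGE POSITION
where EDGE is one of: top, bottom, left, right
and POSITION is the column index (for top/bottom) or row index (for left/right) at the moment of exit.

Step 1: enter (8,1), '.' pass, move up to (7,1)
Step 2: enter (7,1), '.' pass, move up to (6,1)
Step 3: enter (6,1), '.' pass, move up to (5,1)
Step 4: enter (5,1), '.' pass, move up to (4,1)
Step 5: enter (4,1), '.' pass, move up to (3,1)
Step 6: enter (3,1), '.' pass, move up to (2,1)
Step 7: enter (2,1), '.' pass, move up to (1,1)
Step 8: enter (1,1), '.' pass, move up to (0,1)
Step 9: enter (0,1), '.' pass, move up to (-1,1)
Step 10: at (-1,1) — EXIT via top edge, pos 1

Answer: top 1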